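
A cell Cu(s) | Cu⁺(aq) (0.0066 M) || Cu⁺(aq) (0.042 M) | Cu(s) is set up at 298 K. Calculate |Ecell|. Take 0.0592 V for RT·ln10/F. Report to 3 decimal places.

For a concentration cell E°cell = 0, since both electrodes use the same couple.
The compartment with the higher Cu⁺(aq) concentration (0.042 M) acts as the cathode; ions are reduced there and produced at the dilute (0.0066 M) anode.
With n = 1, Ecell = −(0.0592/1)·log([dilute]/[conc]) = −(0.0592/1)·log(0.0066/0.042) = +0.048 V.

0.048 V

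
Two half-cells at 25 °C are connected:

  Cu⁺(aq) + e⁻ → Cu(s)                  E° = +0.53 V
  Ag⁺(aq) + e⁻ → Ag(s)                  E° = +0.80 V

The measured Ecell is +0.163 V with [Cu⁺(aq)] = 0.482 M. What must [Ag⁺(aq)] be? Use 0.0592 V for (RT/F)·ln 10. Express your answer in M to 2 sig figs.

0.0075 M

The Ag⁺/Ag couple has the larger reduction potential, so it is the cathode: E°cell = +0.80 − (+0.53) = +0.27 V and n = 1.
Since E = E° − (0.0592/n)·log Q, log Q = n(E° − E)/0.0592 = 1.807.
For Ag⁺(aq) + Cu(s) → Ag(s) + Cu⁺(aq), the reaction quotient is Q = [Cu⁺(aq)] / [Ag⁺(aq)].
Substituting the known concentrations and solving, log [Ag⁺(aq)] = −2.124 and [Ag⁺(aq)] = 0.0075 M.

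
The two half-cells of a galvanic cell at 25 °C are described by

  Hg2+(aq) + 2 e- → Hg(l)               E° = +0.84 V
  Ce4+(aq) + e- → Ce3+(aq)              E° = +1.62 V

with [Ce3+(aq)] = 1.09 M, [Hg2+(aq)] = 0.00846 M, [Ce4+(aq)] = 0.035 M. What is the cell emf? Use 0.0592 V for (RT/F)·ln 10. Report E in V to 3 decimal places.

+0.753 V

Ce⁴⁺/Ce³⁺ is reduced (cathode, E° = +1.62 V) and Hg²⁺/Hg is oxidized (anode).
E°cell = +1.62 − (+0.84) = +0.78 V, with n = 2 electrons transferred.
The balanced reaction is 2 Ce4+(aq) + Hg(l) → 2 Ce3+(aq) + Hg2+(aq), so Q = ([Ce3+(aq)]^2·[Hg2+(aq)]) / [Ce4+(aq)]^2 = 8.21 and log Q = 0.914.
Applying E = E° − (RT ln10/nF)·log Q gives +0.78 − (0.0592/2)(0.914) = +0.753 V.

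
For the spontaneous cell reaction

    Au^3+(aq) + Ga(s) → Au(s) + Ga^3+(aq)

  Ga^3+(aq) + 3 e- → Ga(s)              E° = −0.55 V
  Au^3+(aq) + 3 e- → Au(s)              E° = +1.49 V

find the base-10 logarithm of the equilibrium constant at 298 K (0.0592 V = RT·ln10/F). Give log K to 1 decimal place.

log K = 103.4

The Au³⁺/Au couple is reduced (cathode); E°cell = +1.49 − (−0.55) = +2.04 V with n = 3.
At equilibrium E = 0, so log K = nE°cell / 0.0592 = (3)(+2.04) / 0.0592 = 103.4.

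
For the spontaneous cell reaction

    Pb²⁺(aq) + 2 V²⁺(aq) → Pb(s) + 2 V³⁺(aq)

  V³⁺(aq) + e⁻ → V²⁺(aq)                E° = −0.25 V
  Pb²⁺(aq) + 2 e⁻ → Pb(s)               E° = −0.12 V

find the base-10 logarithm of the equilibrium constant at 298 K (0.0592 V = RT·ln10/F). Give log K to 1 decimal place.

log K = 4.4

The Pb²⁺/Pb couple is reduced (cathode); E°cell = −0.12 − (−0.25) = +0.13 V with n = 2.
At equilibrium E = 0, so log K = nE°cell / 0.0592 = (2)(+0.13) / 0.0592 = 4.4.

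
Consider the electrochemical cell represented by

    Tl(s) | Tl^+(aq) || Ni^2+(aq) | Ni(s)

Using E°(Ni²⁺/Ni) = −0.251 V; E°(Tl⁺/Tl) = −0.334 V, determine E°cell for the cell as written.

By convention the left-hand electrode in cell notation is the anode (oxidation) and the right-hand electrode is the cathode (reduction).
E°cell = E°(right) − E°(left) = −0.251 − (−0.334) = +0.083 V.

+0.083 V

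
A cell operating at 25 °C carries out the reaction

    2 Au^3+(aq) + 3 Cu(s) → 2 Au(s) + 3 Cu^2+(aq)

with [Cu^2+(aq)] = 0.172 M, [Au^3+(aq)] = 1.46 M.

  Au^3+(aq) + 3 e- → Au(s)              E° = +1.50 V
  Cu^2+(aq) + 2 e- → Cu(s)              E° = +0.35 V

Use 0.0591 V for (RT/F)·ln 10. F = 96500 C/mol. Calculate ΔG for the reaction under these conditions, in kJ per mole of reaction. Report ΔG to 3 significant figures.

−681 kJ/mol

With Au³⁺/Au reduced at the cathode, E°cell = +1.50 − (+0.35) = +1.15 V and n = 6.
Here Q = [Cu^2+(aq)]^3 / [Au^3+(aq)]^2 = 0.00239 (log Q = −2.622), giving E = +1.15 − (0.0591/6)·(−2.622) = +1.1758 V.
ΔG = −nFE = −(6)(96500)(+1.1758) J/mol = −681 kJ/mol.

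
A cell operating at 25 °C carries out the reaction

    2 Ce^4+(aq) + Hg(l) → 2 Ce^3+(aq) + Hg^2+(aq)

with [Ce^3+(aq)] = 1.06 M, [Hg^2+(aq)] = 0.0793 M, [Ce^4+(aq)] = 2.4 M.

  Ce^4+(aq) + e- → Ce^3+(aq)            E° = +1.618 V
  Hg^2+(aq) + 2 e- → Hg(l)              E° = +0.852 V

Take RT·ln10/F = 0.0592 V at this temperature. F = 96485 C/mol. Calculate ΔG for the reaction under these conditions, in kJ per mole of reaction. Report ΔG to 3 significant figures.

−158 kJ/mol

E°cell = +1.618 − (+0.852) = +0.766 V; the balanced reaction transfers n = 2 electrons.
Q = ([Ce^3+(aq)]^2·[Hg^2+(aq)]) / [Ce^4+(aq)]^2 = 0.0155, so log Q = −1.811 and E = +0.766 − (0.0592/2)(−1.811) = +0.8196 V.
Then ΔG = −nFE = −2 × 96485 × +0.8196 J/mol = −158 kJ/mol.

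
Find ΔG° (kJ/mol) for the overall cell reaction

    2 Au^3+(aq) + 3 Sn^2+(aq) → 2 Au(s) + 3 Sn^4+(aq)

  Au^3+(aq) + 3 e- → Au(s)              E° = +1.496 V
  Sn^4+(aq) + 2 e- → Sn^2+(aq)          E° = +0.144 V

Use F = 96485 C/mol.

−783 kJ/mol

In the reaction as written Au^3+(aq) is reduced, so the Au³⁺/Au couple is the cathode and Sn⁴⁺/Sn²⁺ is the anode.
E°cell = +1.496 − (+0.144) = +1.352 V; balancing electrons gives n = 6.
ΔG° = −nFE°cell = −(6)(96485)(+1.352) J/mol = −783 kJ/mol.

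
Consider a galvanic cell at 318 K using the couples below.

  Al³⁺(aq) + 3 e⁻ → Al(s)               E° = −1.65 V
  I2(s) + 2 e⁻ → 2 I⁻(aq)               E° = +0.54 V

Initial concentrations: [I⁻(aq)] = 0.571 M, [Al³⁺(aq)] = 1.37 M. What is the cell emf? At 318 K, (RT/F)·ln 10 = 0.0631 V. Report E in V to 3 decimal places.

+2.202 V

I₂/I⁻ is reduced (cathode, E° = +0.54 V) and Al³⁺/Al is oxidized (anode).
The standard potential is +0.54 − (−1.65) = +2.19 V and the balanced reaction transfers n = 6 electrons.
For the overall reaction 3 I2(s) + 2 Al(s) → 6 I⁻(aq) + 2 Al³⁺(aq), Q = [I⁻(aq)]^6·[Al³⁺(aq)]^2 = 0.0651, giving log Q = −1.187.
E = E° − (0.0631/n)·log Q = +2.19 − (0.0631/6)(−1.187) = +2.202 V.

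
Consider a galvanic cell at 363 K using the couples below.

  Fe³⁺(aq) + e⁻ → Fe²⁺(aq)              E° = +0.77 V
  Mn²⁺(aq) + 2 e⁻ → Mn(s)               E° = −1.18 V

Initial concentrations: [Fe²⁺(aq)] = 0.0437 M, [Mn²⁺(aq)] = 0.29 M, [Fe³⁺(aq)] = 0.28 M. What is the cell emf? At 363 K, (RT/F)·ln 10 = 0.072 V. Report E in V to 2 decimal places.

+2.03 V

Fe³⁺/Fe²⁺ is reduced (cathode, E° = +0.77 V) and Mn²⁺/Mn is oxidized (anode).
E°cell = E°cat − E°an = +0.77 − (−1.18) = +1.95 V; n = 2.
Balancing gives 2 Fe³⁺(aq) + Mn(s) → 2 Fe²⁺(aq) + Mn²⁺(aq); hence Q = ([Fe²⁺(aq)]^2·[Mn²⁺(aq)]) / [Fe³⁺(aq)]^2 = 0.00706 (log Q = −2.151).
By the Nernst equation, E = +1.95 − (0.072/2)·(−2.151) = +2.03 V.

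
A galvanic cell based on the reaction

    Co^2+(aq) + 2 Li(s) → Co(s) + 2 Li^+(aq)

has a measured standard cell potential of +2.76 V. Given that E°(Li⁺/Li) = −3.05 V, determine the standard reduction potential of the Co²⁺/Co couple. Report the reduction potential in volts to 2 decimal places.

−0.29 V

In the reaction as written the Co²⁺/Co couple is reduced (cathode) and Li⁺/Li is oxidized (anode), so E°cell = E°(Co²⁺/Co) − E°(Li⁺/Li).
E°(Co²⁺/Co) = E°cell + E°(anode) = +2.76 + (−3.05) = −0.29 V.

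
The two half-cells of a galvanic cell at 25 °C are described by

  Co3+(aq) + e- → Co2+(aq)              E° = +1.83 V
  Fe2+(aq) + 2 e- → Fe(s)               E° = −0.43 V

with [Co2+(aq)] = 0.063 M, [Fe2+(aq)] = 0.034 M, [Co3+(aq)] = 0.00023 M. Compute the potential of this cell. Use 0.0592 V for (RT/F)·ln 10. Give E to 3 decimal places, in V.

+2.159 V

Co³⁺/Co²⁺ is reduced (cathode, E° = +1.83 V) and Fe²⁺/Fe is oxidized (anode).
E°cell = E°cat − E°an = +1.83 − (−0.43) = +2.26 V; n = 2.
Balancing gives 2 Co3+(aq) + Fe(s) → 2 Co2+(aq) + Fe2+(aq); hence Q = ([Co2+(aq)]^2·[Fe2+(aq)]) / [Co3+(aq)]^2 = 2.55×10^3 (log Q = 3.407).
Applying E = E° − (RT ln10/nF)·log Q gives +2.26 − (0.0592/2)(3.407) = +2.159 V.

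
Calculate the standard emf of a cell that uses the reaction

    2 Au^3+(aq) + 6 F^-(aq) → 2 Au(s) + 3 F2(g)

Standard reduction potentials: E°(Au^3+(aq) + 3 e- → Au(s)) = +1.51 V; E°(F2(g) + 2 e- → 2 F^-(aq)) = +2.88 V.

−1.37 V

Au^3+(aq) gains electrons, so the Au³⁺/Au couple is the cathode; the F₂/F⁻ couple is the anode.
E°cell = E°(cathode) − E°(anode) = +1.51 − (+2.88) = −1.37 V.
The negative E°cell means the reaction is non-spontaneous in the direction written.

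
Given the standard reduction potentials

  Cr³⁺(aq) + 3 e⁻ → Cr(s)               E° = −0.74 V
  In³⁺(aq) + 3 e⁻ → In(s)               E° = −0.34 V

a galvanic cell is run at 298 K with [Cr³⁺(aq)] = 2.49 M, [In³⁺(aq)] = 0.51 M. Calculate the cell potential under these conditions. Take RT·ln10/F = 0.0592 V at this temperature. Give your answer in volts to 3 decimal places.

Since E°(In³⁺/In) > E°(Cr³⁺/Cr), In³⁺/In serves as the cathode.
E°cell = E°cat − E°an = −0.34 − (−0.74) = +0.40 V; n = 3.
The balanced reaction is In³⁺(aq) + Cr(s) → In(s) + Cr³⁺(aq), so Q = [Cr³⁺(aq)] / [In³⁺(aq)] = 4.88 and log Q = 0.689.
By the Nernst equation, E = +0.40 − (0.0592/3)·(0.689) = +0.386 V.

+0.386 V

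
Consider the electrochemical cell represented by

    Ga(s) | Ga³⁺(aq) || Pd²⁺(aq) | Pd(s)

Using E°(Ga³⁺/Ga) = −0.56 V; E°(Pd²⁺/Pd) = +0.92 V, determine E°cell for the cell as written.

By convention the left-hand electrode in cell notation is the anode (oxidation) and the right-hand electrode is the cathode (reduction).
E°cell = E°(right) − E°(left) = +0.92 − (−0.56) = +1.48 V.

+1.48 V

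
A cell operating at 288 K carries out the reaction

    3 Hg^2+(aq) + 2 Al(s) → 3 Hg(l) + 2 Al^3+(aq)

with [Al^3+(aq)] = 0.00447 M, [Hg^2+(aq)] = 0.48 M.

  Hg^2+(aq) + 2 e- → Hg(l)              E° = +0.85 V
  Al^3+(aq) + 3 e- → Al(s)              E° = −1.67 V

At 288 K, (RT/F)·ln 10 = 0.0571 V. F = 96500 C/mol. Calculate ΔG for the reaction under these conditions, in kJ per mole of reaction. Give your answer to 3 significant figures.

With Hg²⁺/Hg reduced at the cathode, E°cell = +0.85 − (−1.67) = +2.52 V and n = 6.
Q = [Al^3+(aq)]^2 / [Hg^2+(aq)]^3 = 0.000181, so log Q = −3.743 and E = +2.52 − (0.0571/6)(−3.743) = +2.5556 V.
Finally ΔG = −nFE = −(6)(96500 C/mol)(+2.5556 V) = −1480 kJ/mol.

−1480 kJ/mol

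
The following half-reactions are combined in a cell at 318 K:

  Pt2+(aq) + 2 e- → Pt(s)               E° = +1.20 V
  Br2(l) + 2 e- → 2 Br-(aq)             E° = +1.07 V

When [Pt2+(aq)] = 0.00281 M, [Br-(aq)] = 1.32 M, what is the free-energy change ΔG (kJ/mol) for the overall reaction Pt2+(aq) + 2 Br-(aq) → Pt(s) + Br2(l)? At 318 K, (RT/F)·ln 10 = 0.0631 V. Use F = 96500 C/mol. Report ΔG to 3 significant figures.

−11.0 kJ/mol

E°cell = +1.20 − (+1.07) = +0.13 V; the balanced reaction transfers n = 2 electrons.
Here Q = 1 / ([Pt2+(aq)]·[Br-(aq)]^2) = 204 (log Q = 2.310), giving E = +0.13 − (0.0631/2)·(2.310) = +0.0571 V.
Finally ΔG = −nFE = −(2)(96500 C/mol)(+0.0571 V) = −11.0 kJ/mol.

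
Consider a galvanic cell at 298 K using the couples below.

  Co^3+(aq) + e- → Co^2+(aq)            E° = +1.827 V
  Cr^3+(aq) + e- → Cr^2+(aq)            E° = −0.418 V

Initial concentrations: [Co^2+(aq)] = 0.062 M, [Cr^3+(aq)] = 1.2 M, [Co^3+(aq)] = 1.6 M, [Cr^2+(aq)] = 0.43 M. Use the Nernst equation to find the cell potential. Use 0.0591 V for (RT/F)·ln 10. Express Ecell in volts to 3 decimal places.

Since E°(Co³⁺/Co²⁺) > E°(Cr³⁺/Cr²⁺), Co³⁺/Co²⁺ serves as the cathode.
E°cell = +1.827 − (−0.418) = +2.245 V, with n = 1 electron transferred.
The balanced reaction is Co^3+(aq) + Cr^2+(aq) → Co^2+(aq) + Cr^3+(aq), so Q = ([Co^2+(aq)]·[Cr^3+(aq)]) / ([Co^3+(aq)]·[Cr^2+(aq)]) = 0.108 and log Q = −0.966.
E = E° − (0.0591/n)·log Q = +2.245 − (0.0591/1)(−0.966) = +2.302 V.

+2.302 V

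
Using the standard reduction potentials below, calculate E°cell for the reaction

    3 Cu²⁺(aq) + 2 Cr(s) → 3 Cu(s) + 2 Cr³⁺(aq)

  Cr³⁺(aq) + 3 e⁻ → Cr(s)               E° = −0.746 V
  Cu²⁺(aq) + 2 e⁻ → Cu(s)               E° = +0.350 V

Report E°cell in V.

+1.096 V

Cu²⁺(aq) gains electrons, so the Cu²⁺/Cu couple is the cathode; the Cr³⁺/Cr couple is the anode.
E°cell = E°(cathode) − E°(anode) = +0.350 − (−0.746) = +1.096 V.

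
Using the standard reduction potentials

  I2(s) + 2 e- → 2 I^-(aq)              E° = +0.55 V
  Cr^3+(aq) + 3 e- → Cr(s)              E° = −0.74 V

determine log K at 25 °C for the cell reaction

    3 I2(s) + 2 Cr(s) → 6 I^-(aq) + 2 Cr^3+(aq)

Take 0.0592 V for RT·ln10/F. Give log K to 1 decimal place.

The I₂/I⁻ couple is reduced (cathode); E°cell = +0.55 − (−0.74) = +1.29 V with n = 6.
At equilibrium E = 0, so log K = nE°cell / 0.0592 = (6)(+1.29) / 0.0592 = 130.7.

log K = 130.7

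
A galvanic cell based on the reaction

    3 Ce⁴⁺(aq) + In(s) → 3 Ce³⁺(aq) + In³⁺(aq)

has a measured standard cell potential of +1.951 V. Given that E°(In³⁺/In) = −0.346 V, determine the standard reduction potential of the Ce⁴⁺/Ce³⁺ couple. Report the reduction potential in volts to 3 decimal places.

+1.605 V

In the reaction as written the Ce⁴⁺/Ce³⁺ couple is reduced (cathode) and In³⁺/In is oxidized (anode), so E°cell = E°(Ce⁴⁺/Ce³⁺) − E°(In³⁺/In).
E°(Ce⁴⁺/Ce³⁺) = E°cell + E°(anode) = +1.951 + (−0.346) = +1.605 V.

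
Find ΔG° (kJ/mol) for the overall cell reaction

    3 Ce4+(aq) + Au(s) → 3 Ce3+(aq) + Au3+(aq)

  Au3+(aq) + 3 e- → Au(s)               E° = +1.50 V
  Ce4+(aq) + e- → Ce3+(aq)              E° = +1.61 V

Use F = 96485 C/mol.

−31.8 kJ/mol

In the reaction as written Ce4+(aq) is reduced, so the Ce⁴⁺/Ce³⁺ couple is the cathode and Au³⁺/Au is the anode.
E°cell = +1.61 − (+1.50) = +0.11 V; balancing electrons gives n = 3.
ΔG° = −nFE°cell = −(3)(96485)(+0.11) J/mol = −31.8 kJ/mol.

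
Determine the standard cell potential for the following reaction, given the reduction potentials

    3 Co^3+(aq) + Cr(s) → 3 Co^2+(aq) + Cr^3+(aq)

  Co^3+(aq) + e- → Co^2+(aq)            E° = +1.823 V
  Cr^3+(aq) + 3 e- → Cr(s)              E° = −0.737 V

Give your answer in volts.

+2.560 V

Co^3+(aq) gains electrons, so the Co³⁺/Co²⁺ couple is the cathode; the Cr³⁺/Cr couple is the anode.
E°cell = E°(cathode) − E°(anode) = +1.823 − (−0.737) = +2.560 V.
The positive value indicates the reaction is spontaneous as written.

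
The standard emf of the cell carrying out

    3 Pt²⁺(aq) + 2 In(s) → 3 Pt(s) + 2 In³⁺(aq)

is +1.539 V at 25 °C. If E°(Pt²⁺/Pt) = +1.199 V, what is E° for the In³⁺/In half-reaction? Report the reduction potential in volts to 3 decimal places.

In the reaction as written the Pt²⁺/Pt couple is reduced (cathode) and In³⁺/In is oxidized (anode), so E°cell = E°(Pt²⁺/Pt) − E°(In³⁺/In).
E°(In³⁺/In) = E°(cathode) − E°cell = +1.199 − (+1.539) = −0.340 V.

−0.340 V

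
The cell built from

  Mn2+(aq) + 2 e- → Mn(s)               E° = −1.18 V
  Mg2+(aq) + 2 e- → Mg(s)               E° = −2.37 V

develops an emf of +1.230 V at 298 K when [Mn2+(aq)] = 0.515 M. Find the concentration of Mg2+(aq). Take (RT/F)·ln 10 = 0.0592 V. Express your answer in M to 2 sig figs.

With Mn²⁺/Mn at the cathode and Mg²⁺/Mg at the anode, E°cell = −1.18 − (−2.37) = +1.19 V (n = 2).
From the Nernst equation, log Q = n(E° − E)/0.0592 = 2·(+1.19 − (+1.230))/0.0592 = −1.351.
Balancing electrons gives Mn2+(aq) + Mg(s) → Mn(s) + Mg2+(aq); thus Q = [Mg2+(aq)] / [Mn2+(aq)].
Isolating [Mg2+(aq)] in Q = 10^{−1.351} yields log [Mg2+(aq)] = −1.639, i.e. 0.023 M.

0.023 M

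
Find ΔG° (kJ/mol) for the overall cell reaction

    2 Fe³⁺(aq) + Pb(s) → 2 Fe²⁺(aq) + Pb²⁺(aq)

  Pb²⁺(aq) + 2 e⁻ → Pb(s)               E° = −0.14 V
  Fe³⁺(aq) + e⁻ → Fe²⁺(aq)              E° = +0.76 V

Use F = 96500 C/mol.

In the reaction as written Fe³⁺(aq) is reduced, so the Fe³⁺/Fe²⁺ couple is the cathode and Pb²⁺/Pb is the anode.
E°cell = +0.76 − (−0.14) = +0.90 V; balancing electrons gives n = 2.
ΔG° = −nFE°cell = −(2)(96500)(+0.90) J/mol = −174 kJ/mol.

−174 kJ/mol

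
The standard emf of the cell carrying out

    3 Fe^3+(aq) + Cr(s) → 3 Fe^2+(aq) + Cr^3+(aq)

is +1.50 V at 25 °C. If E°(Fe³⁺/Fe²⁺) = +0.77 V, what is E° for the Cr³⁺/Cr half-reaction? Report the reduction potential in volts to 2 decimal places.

−0.73 V

In the reaction as written the Fe³⁺/Fe²⁺ couple is reduced (cathode) and Cr³⁺/Cr is oxidized (anode), so E°cell = E°(Fe³⁺/Fe²⁺) − E°(Cr³⁺/Cr).
E°(Cr³⁺/Cr) = E°(cathode) − E°cell = +0.77 − (+1.50) = −0.73 V.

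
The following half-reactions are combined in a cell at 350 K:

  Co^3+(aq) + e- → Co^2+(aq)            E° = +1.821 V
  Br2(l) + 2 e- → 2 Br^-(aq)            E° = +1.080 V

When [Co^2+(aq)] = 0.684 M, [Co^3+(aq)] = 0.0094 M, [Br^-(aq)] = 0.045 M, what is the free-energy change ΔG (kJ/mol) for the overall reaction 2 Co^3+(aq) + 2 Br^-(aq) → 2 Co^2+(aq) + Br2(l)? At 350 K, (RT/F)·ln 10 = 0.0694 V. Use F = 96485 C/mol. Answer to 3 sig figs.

The standard cell potential is +1.821 − (+1.080) = +0.741 V, with n = 2 electrons in the balanced equation.
The reaction quotient is [Co^2+(aq)]^2 / ([Co^3+(aq)]^2·[Br^-(aq)]^2) = 2.61×10^6; by Nernst, E = +0.741 − (0.0694/2)(6.417) = +0.5183 V.
ΔG = −nFE = −(2)(96485)(+0.5183) J/mol = −100 kJ/mol.

−100 kJ/mol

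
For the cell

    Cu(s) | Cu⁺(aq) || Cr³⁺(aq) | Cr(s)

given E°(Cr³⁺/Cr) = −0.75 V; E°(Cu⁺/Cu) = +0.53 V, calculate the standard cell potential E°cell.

By convention the left-hand electrode in cell notation is the anode (oxidation) and the right-hand electrode is the cathode (reduction).
E°cell = E°(right) − E°(left) = −0.75 − (+0.53) = −1.28 V.
The negative sign shows that, as written, the cell would require an external voltage to drive the reaction.

−1.28 V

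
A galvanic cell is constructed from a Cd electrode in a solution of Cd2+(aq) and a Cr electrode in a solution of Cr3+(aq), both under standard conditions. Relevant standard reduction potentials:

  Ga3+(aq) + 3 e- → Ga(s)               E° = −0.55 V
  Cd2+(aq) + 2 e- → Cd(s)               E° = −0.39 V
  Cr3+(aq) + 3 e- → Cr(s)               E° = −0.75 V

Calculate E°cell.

+0.36 V

The Cd²⁺/Cd couple has the higher E°, so Cd ion is reduced (cathode) and Cr is oxidized (anode).
E°cell = E°(cathode) − E°(anode) = −0.39 − (−0.75) = +0.36 V.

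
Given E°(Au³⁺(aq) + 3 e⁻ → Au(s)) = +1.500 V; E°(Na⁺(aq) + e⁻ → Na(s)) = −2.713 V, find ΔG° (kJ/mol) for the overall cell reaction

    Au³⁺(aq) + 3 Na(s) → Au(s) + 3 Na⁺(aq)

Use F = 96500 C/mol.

−1220 kJ/mol

In the reaction as written Au³⁺(aq) is reduced, so the Au³⁺/Au couple is the cathode and Na⁺/Na is the anode.
E°cell = +1.500 − (−2.713) = +4.213 V; balancing electrons gives n = 3.
ΔG° = −nFE°cell = −(3)(96500)(+4.213) J/mol = −1220 kJ/mol.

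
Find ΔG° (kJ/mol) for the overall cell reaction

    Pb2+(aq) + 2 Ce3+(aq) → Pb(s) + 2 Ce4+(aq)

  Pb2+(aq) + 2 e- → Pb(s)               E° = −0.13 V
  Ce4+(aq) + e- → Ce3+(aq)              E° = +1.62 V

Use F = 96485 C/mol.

In the reaction as written Pb2+(aq) is reduced, so the Pb²⁺/Pb couple is the cathode and Ce⁴⁺/Ce³⁺ is the anode.
E°cell = −0.13 − (+1.62) = −1.75 V; balancing electrons gives n = 2.
ΔG° = −nFE°cell = −(2)(96485)(−1.75) J/mol = +338 kJ/mol.

+338 kJ/mol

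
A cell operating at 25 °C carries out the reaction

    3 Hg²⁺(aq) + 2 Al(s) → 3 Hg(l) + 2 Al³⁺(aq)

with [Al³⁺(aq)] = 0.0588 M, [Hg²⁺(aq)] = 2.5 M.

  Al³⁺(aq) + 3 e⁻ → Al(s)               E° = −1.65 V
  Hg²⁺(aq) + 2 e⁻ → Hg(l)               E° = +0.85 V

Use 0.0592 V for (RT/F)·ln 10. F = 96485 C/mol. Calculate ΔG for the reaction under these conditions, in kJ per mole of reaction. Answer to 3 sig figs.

E°cell = +0.85 − (−1.65) = +2.50 V; the balanced reaction transfers n = 6 electrons.
Here Q = [Al³⁺(aq)]^2 / [Hg²⁺(aq)]^3 = 0.000221 (log Q = −3.655), giving E = +2.50 − (0.0592/6)·(−3.655) = +2.5361 V.
ΔG = −nFE = −(6)(96485)(+2.5361) J/mol = −1470 kJ/mol.

−1470 kJ/mol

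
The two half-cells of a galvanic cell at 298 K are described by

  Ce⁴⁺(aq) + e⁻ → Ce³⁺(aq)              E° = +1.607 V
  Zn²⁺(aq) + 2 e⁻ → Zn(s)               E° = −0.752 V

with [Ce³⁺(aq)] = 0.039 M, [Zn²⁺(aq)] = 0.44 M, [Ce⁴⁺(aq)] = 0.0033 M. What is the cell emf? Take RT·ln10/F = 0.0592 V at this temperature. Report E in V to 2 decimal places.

Since E°(Ce⁴⁺/Ce³⁺) > E°(Zn²⁺/Zn), Ce⁴⁺/Ce³⁺ serves as the cathode.
E°cell = +1.607 − (−0.752) = +2.359 V, with n = 2 electrons transferred.
For the overall reaction 2 Ce⁴⁺(aq) + Zn(s) → 2 Ce³⁺(aq) + Zn²⁺(aq), Q = ([Ce³⁺(aq)]^2·[Zn²⁺(aq)]) / [Ce⁴⁺(aq)]^2 = 61.5, giving log Q = 1.789.
Applying E = E° − (RT ln10/nF)·log Q gives +2.359 − (0.0592/2)(1.789) = +2.31 V.

+2.31 V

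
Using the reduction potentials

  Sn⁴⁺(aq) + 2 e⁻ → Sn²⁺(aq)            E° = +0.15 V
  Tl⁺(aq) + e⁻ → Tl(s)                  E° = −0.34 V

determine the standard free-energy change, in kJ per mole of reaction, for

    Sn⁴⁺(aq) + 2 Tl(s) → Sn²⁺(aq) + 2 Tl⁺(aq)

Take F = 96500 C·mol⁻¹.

−94.6 kJ/mol

In the reaction as written Sn⁴⁺(aq) is reduced, so the Sn⁴⁺/Sn²⁺ couple is the cathode and Tl⁺/Tl is the anode.
E°cell = +0.15 − (−0.34) = +0.49 V; balancing electrons gives n = 2.
ΔG° = −nFE°cell = −(2)(96500)(+0.49) J/mol = −94.6 kJ/mol.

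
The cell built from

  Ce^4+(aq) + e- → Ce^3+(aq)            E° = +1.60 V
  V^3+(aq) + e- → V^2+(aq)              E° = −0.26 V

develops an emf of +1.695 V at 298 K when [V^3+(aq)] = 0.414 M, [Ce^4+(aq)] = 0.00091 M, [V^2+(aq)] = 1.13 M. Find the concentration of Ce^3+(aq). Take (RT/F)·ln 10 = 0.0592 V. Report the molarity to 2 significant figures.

With Ce⁴⁺/Ce³⁺ at the cathode and V³⁺/V²⁺ at the anode, E°cell = +1.60 − (−0.26) = +1.86 V (n = 1).
From the Nernst equation, log Q = n(E° − E)/0.0592 = 1·(+1.86 − (+1.695))/0.0592 = 2.787.
For Ce^4+(aq) + V^2+(aq) → Ce^3+(aq) + V^3+(aq), the reaction quotient is Q = ([Ce^3+(aq)]·[V^3+(aq)]) / ([Ce^4+(aq)]·[V^2+(aq)]).
Solving for the unknown gives log [Ce^3+(aq)] = 0.182, so [Ce^3+(aq)] ≈ 1.5 M.

1.5 M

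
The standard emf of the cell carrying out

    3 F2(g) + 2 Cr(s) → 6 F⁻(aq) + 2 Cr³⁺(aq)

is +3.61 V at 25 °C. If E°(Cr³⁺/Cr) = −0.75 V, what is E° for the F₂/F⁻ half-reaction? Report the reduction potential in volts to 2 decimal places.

In the reaction as written the F₂/F⁻ couple is reduced (cathode) and Cr³⁺/Cr is oxidized (anode), so E°cell = E°(F₂/F⁻) − E°(Cr³⁺/Cr).
E°(F₂/F⁻) = E°cell + E°(anode) = +3.61 + (−0.75) = +2.86 V.

+2.86 V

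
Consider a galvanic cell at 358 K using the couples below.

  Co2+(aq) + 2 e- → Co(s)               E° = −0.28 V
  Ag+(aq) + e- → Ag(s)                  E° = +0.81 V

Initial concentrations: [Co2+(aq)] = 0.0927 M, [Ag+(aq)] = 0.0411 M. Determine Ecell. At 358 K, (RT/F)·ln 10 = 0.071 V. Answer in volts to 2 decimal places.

+1.03 V

The Ag⁺/Ag couple has the more positive E°, so it is the cathode; Co²⁺/Co is the anode.
E°cell = E°cat − E°an = +0.81 − (−0.28) = +1.09 V; n = 2.
Balancing gives 2 Ag+(aq) + Co(s) → 2 Ag(s) + Co2+(aq); hence Q = [Co2+(aq)] / [Ag+(aq)]^2 = 54.9 (log Q = 1.739).
E = E° − (0.071/n)·log Q = +1.09 − (0.071/2)(1.739) = +1.03 V.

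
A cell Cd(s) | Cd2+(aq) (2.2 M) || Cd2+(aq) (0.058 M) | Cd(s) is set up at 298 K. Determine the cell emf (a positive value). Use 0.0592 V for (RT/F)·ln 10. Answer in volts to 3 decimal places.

For a concentration cell E°cell = 0, since both electrodes use the same couple.
The compartment with the higher Cd2+(aq) concentration (2.2 M) acts as the cathode; ions are reduced there and produced at the dilute (0.058 M) anode.
With n = 2, Ecell = −(0.0592/2)·log([dilute]/[conc]) = −(0.0592/2)·log(0.058/2.2) = +0.047 V.

0.047 V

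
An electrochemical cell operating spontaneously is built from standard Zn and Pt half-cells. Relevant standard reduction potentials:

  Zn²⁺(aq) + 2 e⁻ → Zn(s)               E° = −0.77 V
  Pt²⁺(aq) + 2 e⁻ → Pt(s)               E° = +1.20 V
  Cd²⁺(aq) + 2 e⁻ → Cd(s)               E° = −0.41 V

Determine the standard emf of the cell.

Of the two couples in this cell, the one with the more positive reduction potential is reduced at the cathode: here that is Pt²⁺/Pt (+1.20 V); Zn²⁺/Zn (−0.77 V) is the anode.
E°cell = E°(cathode) − E°(anode) = +1.20 − (−0.77) = +1.97 V.

+1.97 V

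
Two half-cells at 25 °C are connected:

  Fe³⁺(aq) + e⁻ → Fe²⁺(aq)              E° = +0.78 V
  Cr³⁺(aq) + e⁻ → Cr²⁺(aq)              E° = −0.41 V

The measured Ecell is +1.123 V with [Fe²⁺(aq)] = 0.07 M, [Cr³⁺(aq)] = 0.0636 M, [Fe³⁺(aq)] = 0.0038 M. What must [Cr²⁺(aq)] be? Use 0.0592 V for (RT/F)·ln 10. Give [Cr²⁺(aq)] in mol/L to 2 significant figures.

Fe³⁺/Fe²⁺ is the cathode (higher E°); E°cell = +0.78 − (−0.41) = +1.19 V with n = 1.
From the Nernst equation, log Q = n(E° − E)/0.0592 = 1·(+1.19 − (+1.123))/0.0592 = 1.132.
The balanced reaction is Fe³⁺(aq) + Cr²⁺(aq) → Fe²⁺(aq) + Cr³⁺(aq), so Q = ([Fe²⁺(aq)]·[Cr³⁺(aq)]) / ([Fe³⁺(aq)]·[Cr²⁺(aq)]).
Substituting the known concentrations and solving, log [Cr²⁺(aq)] = −1.063 and [Cr²⁺(aq)] = 0.086 M.

0.086 M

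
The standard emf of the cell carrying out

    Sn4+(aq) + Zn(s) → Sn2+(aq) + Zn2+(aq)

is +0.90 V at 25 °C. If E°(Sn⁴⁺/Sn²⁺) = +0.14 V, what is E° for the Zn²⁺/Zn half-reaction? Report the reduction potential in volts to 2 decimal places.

In the reaction as written the Sn⁴⁺/Sn²⁺ couple is reduced (cathode) and Zn²⁺/Zn is oxidized (anode), so E°cell = E°(Sn⁴⁺/Sn²⁺) − E°(Zn²⁺/Zn).
E°(Zn²⁺/Zn) = E°(cathode) − E°cell = +0.14 − (+0.90) = −0.76 V.

−0.76 V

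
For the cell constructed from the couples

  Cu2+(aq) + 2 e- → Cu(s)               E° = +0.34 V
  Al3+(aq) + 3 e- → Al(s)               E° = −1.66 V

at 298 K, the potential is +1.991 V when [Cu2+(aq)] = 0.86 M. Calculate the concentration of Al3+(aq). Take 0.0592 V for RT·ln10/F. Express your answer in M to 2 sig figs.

2.3 M

With Cu²⁺/Cu at the cathode and Al³⁺/Al at the anode, E°cell = +0.34 − (−1.66) = +2.00 V (n = 6).
From the Nernst equation, log Q = n(E° − E)/0.0592 = 6·(+2.00 − (+1.991))/0.0592 = 0.912.
Balancing electrons gives 3 Cu2+(aq) + 2 Al(s) → 3 Cu(s) + 2 Al3+(aq); thus Q = [Al3+(aq)]^2 / [Cu2+(aq)]^3.
Substituting the known concentrations and solving, log [Al3+(aq)] = 0.358 and [Al3+(aq)] = 2.3 M.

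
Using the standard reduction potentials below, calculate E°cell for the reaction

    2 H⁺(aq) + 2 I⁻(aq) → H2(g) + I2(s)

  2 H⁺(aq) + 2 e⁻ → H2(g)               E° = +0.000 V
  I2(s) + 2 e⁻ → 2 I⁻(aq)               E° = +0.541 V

H⁺(aq) gains electrons, so the 2H⁺/H₂ couple is the cathode; the I₂/I⁻ couple is the anode.
E°cell = E°(cathode) − E°(anode) = +0.000 − (+0.541) = −0.541 V.

−0.541 V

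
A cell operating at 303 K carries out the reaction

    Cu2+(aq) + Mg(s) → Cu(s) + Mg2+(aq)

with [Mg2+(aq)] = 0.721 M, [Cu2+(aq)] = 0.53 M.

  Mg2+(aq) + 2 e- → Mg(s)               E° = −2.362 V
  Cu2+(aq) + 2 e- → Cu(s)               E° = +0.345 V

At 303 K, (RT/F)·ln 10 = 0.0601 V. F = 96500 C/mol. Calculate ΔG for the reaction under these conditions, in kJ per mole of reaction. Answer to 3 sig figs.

−522 kJ/mol

With Cu²⁺/Cu reduced at the cathode, E°cell = +0.345 − (−2.362) = +2.707 V and n = 2.
Here Q = [Mg2+(aq)] / [Cu2+(aq)] = 1.36 (log Q = 0.134), giving E = +2.707 − (0.0601/2)·(0.134) = +2.7030 V.
ΔG = −nFE = −(2)(96500)(+2.7030) J/mol = −522 kJ/mol.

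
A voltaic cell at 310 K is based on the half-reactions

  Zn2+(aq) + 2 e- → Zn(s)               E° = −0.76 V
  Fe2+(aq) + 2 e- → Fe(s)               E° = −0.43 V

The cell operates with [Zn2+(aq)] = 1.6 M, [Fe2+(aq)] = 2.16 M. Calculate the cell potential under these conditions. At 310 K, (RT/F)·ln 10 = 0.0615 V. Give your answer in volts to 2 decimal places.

+0.33 V

The Fe²⁺/Fe couple has the more positive E°, so it is the cathode; Zn²⁺/Zn is the anode.
The standard potential is −0.43 − (−0.76) = +0.33 V and the balanced reaction transfers n = 2 electrons.
Balancing gives Fe2+(aq) + Zn(s) → Fe(s) + Zn2+(aq); hence Q = [Zn2+(aq)] / [Fe2+(aq)] = 0.741 (log Q = −0.130).
Applying E = E° − (RT ln10/nF)·log Q gives +0.33 − (0.0615/2)(−0.130) = +0.33 V.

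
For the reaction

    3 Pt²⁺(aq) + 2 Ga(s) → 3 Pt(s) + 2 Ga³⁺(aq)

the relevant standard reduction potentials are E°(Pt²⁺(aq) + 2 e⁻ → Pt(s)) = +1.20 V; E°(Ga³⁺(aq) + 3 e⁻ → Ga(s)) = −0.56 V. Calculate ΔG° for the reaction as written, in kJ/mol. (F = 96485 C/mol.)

−1019 kJ/mol

In the reaction as written Pt²⁺(aq) is reduced, so the Pt²⁺/Pt couple is the cathode and Ga³⁺/Ga is the anode.
E°cell = +1.20 − (−0.56) = +1.76 V; balancing electrons gives n = 6.
ΔG° = −nFE°cell = −(6)(96485)(+1.76) J/mol = −1019 kJ/mol.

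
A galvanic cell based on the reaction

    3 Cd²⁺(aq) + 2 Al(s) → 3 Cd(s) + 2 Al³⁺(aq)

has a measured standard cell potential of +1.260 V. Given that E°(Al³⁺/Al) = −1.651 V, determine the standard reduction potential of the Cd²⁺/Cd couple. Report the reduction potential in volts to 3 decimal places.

In the reaction as written the Cd²⁺/Cd couple is reduced (cathode) and Al³⁺/Al is oxidized (anode), so E°cell = E°(Cd²⁺/Cd) − E°(Al³⁺/Al).
E°(Cd²⁺/Cd) = E°cell + E°(anode) = +1.260 + (−1.651) = −0.391 V.

−0.391 V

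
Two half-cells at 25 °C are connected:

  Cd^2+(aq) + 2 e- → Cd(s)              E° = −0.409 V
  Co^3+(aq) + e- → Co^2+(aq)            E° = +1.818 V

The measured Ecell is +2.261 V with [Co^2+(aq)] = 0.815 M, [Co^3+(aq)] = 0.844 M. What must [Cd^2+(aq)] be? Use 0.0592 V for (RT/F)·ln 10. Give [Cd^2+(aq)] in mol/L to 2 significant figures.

0.076 M

The Co³⁺/Co²⁺ couple has the larger reduction potential, so it is the cathode: E°cell = +1.818 − (−0.409) = +2.227 V and n = 2.
From the Nernst equation, log Q = n(E° − E)/0.0592 = 2·(+2.227 − (+2.261))/0.0592 = −1.149.
For 2 Co^3+(aq) + Cd(s) → 2 Co^2+(aq) + Cd^2+(aq), the reaction quotient is Q = ([Co^2+(aq)]^2·[Cd^2+(aq)]) / [Co^3+(aq)]^2.
Solving for the unknown gives log [Cd^2+(aq)] = −1.119, so [Cd^2+(aq)] ≈ 0.076 M.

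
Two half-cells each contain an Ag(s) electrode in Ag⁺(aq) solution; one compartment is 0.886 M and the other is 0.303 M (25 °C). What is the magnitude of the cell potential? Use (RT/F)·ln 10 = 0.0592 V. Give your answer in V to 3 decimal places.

For a concentration cell E°cell = 0, since both electrodes use the same couple.
The compartment with the higher Ag⁺(aq) concentration (0.886 M) acts as the cathode; ions are reduced there and produced at the dilute (0.303 M) anode.
With n = 1, Ecell = −(0.0592/1)·log([dilute]/[conc]) = −(0.0592/1)·log(0.303/0.886) = +0.028 V.

0.028 V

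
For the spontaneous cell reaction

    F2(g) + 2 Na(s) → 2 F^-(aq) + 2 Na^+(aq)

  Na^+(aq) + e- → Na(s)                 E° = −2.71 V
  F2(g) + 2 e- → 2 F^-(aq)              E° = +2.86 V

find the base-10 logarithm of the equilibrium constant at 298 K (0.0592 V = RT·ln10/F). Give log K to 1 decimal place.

log K = 188.2

The F₂/F⁻ couple is reduced (cathode); E°cell = +2.86 − (−2.71) = +5.57 V with n = 2.
At equilibrium E = 0, so log K = nE°cell / 0.0592 = (2)(+5.57) / 0.0592 = 188.2.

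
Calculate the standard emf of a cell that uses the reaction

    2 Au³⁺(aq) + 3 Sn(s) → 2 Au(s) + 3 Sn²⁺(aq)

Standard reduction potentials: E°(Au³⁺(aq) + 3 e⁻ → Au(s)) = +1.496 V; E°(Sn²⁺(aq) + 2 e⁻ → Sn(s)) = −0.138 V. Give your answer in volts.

+1.634 V

Au³⁺(aq) gains electrons, so the Au³⁺/Au couple is the cathode; the Sn²⁺/Sn couple is the anode.
E°cell = E°(cathode) − E°(anode) = +1.496 − (−0.138) = +1.634 V.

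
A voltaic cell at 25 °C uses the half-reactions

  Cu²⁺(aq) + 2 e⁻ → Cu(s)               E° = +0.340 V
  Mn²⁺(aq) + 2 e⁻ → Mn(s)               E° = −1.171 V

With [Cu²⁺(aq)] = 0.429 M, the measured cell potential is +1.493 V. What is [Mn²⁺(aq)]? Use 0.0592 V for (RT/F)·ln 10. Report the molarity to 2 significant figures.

With Cu²⁺/Cu at the cathode and Mn²⁺/Mn at the anode, E°cell = +0.340 − (−1.171) = +1.511 V (n = 2).
From the Nernst equation, log Q = n(E° − E)/0.0592 = 2·(+1.511 − (+1.493))/0.0592 = 0.608.
For Cu²⁺(aq) + Mn(s) → Cu(s) + Mn²⁺(aq), the reaction quotient is Q = [Mn²⁺(aq)] / [Cu²⁺(aq)].
Substituting the known concentrations and solving, log [Mn²⁺(aq)] = 0.240 and [Mn²⁺(aq)] = 1.7 M.

1.7 M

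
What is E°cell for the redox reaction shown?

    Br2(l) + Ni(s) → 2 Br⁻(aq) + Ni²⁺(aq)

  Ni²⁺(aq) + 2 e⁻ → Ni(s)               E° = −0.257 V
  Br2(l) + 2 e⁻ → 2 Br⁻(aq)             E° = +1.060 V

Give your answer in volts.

Br2(l) gains electrons, so the Br₂/Br⁻ couple is the cathode; the Ni²⁺/Ni couple is the anode.
E°cell = E°(cathode) − E°(anode) = +1.060 − (−0.257) = +1.317 V.

+1.317 V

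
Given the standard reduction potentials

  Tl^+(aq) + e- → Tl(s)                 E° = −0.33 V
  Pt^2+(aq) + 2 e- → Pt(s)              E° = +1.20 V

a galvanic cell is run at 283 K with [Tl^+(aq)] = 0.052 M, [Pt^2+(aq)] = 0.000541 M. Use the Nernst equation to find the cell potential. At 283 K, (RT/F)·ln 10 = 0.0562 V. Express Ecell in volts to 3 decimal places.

+1.510 V

The Pt²⁺/Pt couple has the more positive E°, so it is the cathode; Tl⁺/Tl is the anode.
E°cell = +1.20 − (−0.33) = +1.53 V, with n = 2 electrons transferred.
The balanced reaction is Pt^2+(aq) + 2 Tl(s) → Pt(s) + 2 Tl^+(aq), so Q = [Tl^+(aq)]^2 / [Pt^2+(aq)] = 5 and log Q = 0.699.
E = E° − (0.0562/n)·log Q = +1.53 − (0.0562/2)(0.699) = +1.510 V.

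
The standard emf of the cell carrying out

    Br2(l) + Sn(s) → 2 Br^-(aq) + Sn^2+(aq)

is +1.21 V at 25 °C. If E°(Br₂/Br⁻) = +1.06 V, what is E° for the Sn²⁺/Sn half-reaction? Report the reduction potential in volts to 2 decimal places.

−0.15 V

In the reaction as written the Br₂/Br⁻ couple is reduced (cathode) and Sn²⁺/Sn is oxidized (anode), so E°cell = E°(Br₂/Br⁻) − E°(Sn²⁺/Sn).
E°(Sn²⁺/Sn) = E°(cathode) − E°cell = +1.06 − (+1.21) = −0.15 V.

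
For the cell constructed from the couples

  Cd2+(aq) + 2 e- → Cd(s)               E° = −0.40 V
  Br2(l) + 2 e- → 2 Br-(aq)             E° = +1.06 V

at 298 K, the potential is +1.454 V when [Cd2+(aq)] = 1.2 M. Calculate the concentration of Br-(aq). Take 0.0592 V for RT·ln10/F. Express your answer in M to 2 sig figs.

With Br₂/Br⁻ at the cathode and Cd²⁺/Cd at the anode, E°cell = +1.06 − (−0.40) = +1.46 V (n = 2).
Since E = E° − (0.0592/n)·log Q, log Q = n(E° − E)/0.0592 = 0.203.
The balanced reaction is Br2(l) + Cd(s) → 2 Br-(aq) + Cd2+(aq), so Q = [Br-(aq)]^2·[Cd2+(aq)].
Solving for the unknown gives log [Br-(aq)] = 0.062, so [Br-(aq)] ≈ 1.2 M.

1.2 M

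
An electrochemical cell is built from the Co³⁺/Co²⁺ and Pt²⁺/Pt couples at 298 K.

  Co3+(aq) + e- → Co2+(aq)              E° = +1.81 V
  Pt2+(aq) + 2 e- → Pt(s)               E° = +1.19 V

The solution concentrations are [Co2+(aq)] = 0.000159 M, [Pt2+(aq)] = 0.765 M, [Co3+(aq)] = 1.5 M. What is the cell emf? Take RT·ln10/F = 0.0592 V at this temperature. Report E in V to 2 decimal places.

The Co³⁺/Co²⁺ couple has the more positive E°, so it is the cathode; Pt²⁺/Pt is the anode.
The standard potential is +1.81 − (+1.19) = +0.62 V and the balanced reaction transfers n = 2 electrons.
The balanced reaction is 2 Co3+(aq) + Pt(s) → 2 Co2+(aq) + Pt2+(aq), so Q = ([Co2+(aq)]^2·[Pt2+(aq)]) / [Co3+(aq)]^2 = 8.6×10^−9 and log Q = −8.066.
Applying E = E° − (RT ln10/nF)·log Q gives +0.62 − (0.0592/2)(−8.066) = +0.86 V.

+0.86 V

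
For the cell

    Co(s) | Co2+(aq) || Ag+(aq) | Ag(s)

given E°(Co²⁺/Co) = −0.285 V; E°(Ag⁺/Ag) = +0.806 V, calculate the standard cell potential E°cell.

+1.091 V

By convention the left-hand electrode in cell notation is the anode (oxidation) and the right-hand electrode is the cathode (reduction).
E°cell = E°(right) − E°(left) = +0.806 − (−0.285) = +1.091 V.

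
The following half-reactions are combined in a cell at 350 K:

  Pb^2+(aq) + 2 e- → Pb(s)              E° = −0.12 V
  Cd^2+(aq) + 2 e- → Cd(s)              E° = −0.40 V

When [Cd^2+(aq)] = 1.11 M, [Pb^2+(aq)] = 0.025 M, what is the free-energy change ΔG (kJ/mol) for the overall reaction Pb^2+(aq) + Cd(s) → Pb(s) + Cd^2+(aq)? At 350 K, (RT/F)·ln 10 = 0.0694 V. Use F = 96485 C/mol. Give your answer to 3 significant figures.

With Pb²⁺/Pb reduced at the cathode, E°cell = −0.12 − (−0.40) = +0.28 V and n = 2.
The reaction quotient is [Cd^2+(aq)] / [Pb^2+(aq)] = 44.4; by Nernst, E = +0.28 − (0.0694/2)(1.647) = +0.2228 V.
ΔG = −nFE = −(2)(96485)(+0.2228) J/mol = −43.0 kJ/mol.

−43.0 kJ/mol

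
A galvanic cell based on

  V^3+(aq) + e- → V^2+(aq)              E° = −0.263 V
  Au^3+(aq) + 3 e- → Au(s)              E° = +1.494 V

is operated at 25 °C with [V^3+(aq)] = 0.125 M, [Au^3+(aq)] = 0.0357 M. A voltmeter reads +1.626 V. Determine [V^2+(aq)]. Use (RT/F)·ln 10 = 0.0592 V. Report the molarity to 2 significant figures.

0.0023 M

Au³⁺/Au is the cathode (higher E°); E°cell = +1.494 − (−0.263) = +1.757 V with n = 3.
Rearranging E = E° − (0.0592/n)·log Q gives log Q = 3(+1.757 − (+1.626))/0.0592 = 6.639.
For Au^3+(aq) + 3 V^2+(aq) → Au(s) + 3 V^3+(aq), the reaction quotient is Q = [V^3+(aq)]^3 / ([Au^3+(aq)]·[V^2+(aq)]^3).
Solving for the unknown gives log [V^2+(aq)] = −2.634, so [V^2+(aq)] ≈ 0.0023 M.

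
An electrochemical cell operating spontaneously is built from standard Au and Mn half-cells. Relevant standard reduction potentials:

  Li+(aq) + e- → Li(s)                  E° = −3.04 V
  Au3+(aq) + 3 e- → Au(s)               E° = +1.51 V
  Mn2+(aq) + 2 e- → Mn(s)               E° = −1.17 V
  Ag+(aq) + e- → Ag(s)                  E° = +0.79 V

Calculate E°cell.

The Au³⁺/Au couple has the higher E°, so Au ion is reduced (cathode) and Mn is oxidized (anode).
E°cell = E°(cathode) − E°(anode) = +1.51 − (−1.17) = +2.68 V.

+2.68 V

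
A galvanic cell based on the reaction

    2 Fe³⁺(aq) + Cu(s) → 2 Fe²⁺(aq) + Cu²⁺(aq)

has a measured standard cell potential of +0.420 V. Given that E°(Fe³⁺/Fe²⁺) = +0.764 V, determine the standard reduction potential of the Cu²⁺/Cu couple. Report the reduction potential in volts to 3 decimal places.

In the reaction as written the Fe³⁺/Fe²⁺ couple is reduced (cathode) and Cu²⁺/Cu is oxidized (anode), so E°cell = E°(Fe³⁺/Fe²⁺) − E°(Cu²⁺/Cu).
E°(Cu²⁺/Cu) = E°(cathode) − E°cell = +0.764 − (+0.420) = +0.344 V.

+0.344 V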